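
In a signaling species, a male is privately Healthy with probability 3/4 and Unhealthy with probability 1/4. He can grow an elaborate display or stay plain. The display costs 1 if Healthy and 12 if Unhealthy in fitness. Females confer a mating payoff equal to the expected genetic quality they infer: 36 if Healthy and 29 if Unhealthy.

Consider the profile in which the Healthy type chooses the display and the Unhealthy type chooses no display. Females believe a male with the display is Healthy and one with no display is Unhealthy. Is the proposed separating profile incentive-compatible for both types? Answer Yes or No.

Under these beliefs, the display earns mating payoff 36 and no display earns mating payoff 29.
Healthy: the display nets 36 − 1 = 35; no display nets 29. Healthy prefers the display.
Unhealthy: the display nets 36 − 12 = 24; no display nets 29. Unhealthy prefers no display.
Neither type deviates, so the separating profile is an equilibrium.

Yes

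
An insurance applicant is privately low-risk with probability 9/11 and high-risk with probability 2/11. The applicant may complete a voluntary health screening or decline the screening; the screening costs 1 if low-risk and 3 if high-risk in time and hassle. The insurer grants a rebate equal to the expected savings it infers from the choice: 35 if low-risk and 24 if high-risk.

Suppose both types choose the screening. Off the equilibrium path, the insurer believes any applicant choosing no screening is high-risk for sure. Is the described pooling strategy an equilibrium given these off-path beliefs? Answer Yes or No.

Yes

On path, the insurer holds the prior and pays 9/11·35 + 2/11·24 = 33. Off path (no screening), believing high-risk, it pays 24.
low-risk: the screening nets 33 − 1 = 32; no screening nets 24. low-risk stays.
high-risk: the screening nets 33 − 3 = 30; no screening nets 24. high-risk stays.
No type deviates, so pooling is sustained.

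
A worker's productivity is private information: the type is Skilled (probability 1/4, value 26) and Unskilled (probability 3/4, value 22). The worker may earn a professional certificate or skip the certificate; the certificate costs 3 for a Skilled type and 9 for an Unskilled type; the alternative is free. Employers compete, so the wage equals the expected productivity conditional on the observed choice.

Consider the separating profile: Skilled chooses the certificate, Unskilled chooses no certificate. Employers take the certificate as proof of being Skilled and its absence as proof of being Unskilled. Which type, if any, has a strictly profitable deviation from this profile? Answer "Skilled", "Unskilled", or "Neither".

The certificate pays 26; no certificate pays 22.
Skilled: assigned the certificate, nets 26 − 3 = 23; deviating to no certificate nets 22.
Unskilled: assigned no certificate, nets 22; deviating to the certificate nets 26 − 9 = 17.
Both types strictly prefer their assigned action; no profitable deviation.

Neither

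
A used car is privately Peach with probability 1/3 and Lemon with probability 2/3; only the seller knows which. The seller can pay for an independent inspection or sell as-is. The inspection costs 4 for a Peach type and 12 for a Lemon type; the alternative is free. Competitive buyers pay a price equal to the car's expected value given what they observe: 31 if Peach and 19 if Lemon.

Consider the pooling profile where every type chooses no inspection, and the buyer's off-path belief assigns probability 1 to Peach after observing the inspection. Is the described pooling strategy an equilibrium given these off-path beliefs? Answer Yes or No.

No

On path, the buyer holds the prior and pays 1/3·31 + 2/3·19 = 23. Off path (the inspection), believing Peach, it pays 31.
Peach: no inspection nets 23; the inspection nets 31 − 4 = 27. Peach would deviate.
Lemon: no inspection nets 23; the inspection nets 31 − 12 = 19. Lemon stays.
A type deviates, so pooling fails.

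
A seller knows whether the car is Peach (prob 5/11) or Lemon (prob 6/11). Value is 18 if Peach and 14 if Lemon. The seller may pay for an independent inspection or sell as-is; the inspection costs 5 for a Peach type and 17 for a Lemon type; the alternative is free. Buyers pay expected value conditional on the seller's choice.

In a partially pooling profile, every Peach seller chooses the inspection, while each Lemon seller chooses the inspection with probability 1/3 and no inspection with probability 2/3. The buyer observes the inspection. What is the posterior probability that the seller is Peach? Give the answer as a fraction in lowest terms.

5/7

P(the inspection) = (5/11)·1 + (6/11)·(1/3) = 7/11.
By Bayes' rule, P(Peach | the inspection) = (5/11) / (7/11) = 5/7.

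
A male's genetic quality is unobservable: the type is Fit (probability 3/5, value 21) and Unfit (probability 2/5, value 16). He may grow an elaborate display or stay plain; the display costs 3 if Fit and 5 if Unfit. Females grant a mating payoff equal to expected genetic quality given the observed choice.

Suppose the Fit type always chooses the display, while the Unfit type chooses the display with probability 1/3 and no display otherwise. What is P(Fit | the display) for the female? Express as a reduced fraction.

9/11

P(the display) = (3/5)·1 + (2/5)·(1/3) = 11/15.
By Bayes' rule, P(Fit | the display) = (3/5) / (11/15) = 9/11.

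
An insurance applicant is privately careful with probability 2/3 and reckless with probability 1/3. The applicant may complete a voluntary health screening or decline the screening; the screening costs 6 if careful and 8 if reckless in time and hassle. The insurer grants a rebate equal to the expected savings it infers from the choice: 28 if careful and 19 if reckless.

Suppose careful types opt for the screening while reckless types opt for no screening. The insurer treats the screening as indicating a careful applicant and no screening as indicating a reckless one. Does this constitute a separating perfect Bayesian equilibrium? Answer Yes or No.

No

Under these beliefs, the screening earns rebate 28 and no screening earns rebate 19.
careful: the screening nets 28 − 6 = 22; no screening nets 19. careful prefers the screening.
reckless: the screening nets 28 − 8 = 20; no screening nets 19. reckless would deviate to the screening.
reckless has a profitable deviation, so the profile is not an equilibrium.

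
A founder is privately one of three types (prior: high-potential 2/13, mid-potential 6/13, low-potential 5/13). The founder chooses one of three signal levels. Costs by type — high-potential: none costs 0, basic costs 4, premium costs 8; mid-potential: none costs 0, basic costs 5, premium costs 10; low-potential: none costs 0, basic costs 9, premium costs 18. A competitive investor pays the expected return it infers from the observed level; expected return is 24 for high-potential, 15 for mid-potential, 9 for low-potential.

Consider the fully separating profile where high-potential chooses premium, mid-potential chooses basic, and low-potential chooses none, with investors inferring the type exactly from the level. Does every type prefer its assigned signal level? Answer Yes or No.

Separating valuations: premium → 24, basic → 15, none → 9.
high-potential (assigned premium): none: 9 − 0 = 9; basic: 15 − 4 = 11; premium: 24 − 8 = 16. high-potential stays.
mid-potential (assigned basic): none: 9 − 0 = 9; basic: 15 − 5 = 10; premium: 24 − 10 = 14. mid-potential prefers premium.
low-potential (assigned none): none: 9 − 0 = 9; basic: 15 − 9 = 6; premium: 24 − 18 = 6. low-potential stays.
At least one type deviates; the separating profile fails.

No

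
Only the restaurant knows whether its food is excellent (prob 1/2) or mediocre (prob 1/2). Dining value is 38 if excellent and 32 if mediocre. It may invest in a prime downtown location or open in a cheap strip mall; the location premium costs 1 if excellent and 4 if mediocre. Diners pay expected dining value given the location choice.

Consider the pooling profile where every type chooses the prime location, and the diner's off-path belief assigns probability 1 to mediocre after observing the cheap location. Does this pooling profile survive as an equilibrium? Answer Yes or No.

On path, the diner holds the prior and pays 1/2·38 + 1/2·32 = 35. Off path (the cheap location), believing mediocre, it pays 32.
excellent: the prime location nets 35 − 1 = 34; the cheap location nets 32. excellent stays.
mediocre: the prime location nets 35 − 4 = 31; the cheap location nets 32. mediocre would deviate.
A type deviates, so pooling fails.

No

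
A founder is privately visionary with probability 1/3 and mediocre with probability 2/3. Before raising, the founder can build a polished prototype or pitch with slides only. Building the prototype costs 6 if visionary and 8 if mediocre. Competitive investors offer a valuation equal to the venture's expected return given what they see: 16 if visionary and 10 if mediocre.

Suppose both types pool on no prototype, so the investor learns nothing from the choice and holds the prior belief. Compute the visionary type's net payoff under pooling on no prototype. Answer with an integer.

Pooled valuation = 1/3·16 + 2/3·10 = 12.
visionary pays no cost for no prototype, so net payoff = 12.

12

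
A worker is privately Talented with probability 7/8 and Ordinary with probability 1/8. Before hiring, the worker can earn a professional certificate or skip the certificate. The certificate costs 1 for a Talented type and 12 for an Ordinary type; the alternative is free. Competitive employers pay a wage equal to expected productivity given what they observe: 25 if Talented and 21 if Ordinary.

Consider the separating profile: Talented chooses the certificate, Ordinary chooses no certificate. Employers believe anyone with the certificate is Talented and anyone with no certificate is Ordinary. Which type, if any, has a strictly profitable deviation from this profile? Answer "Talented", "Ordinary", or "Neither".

Neither

The certificate pays 25; no certificate pays 21.
Talented: assigned the certificate, nets 25 − 1 = 24; deviating to no certificate nets 21.
Ordinary: assigned no certificate, nets 21; deviating to the certificate nets 25 − 12 = 13.
Both types strictly prefer their assigned action; no profitable deviation.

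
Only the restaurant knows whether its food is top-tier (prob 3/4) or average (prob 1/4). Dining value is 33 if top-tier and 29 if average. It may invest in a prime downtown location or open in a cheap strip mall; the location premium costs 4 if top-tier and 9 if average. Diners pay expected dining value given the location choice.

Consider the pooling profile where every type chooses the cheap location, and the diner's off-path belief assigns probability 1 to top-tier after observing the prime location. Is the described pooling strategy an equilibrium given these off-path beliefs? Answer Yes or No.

On path, the diner holds the prior and pays 3/4·33 + 1/4·29 = 32. Off path (the prime location), believing top-tier, it pays 33.
top-tier: the cheap location nets 32; the prime location nets 33 − 4 = 29. top-tier stays.
average: the cheap location nets 32; the prime location nets 33 − 9 = 24. average stays.
No type deviates, so pooling is sustained.

Yes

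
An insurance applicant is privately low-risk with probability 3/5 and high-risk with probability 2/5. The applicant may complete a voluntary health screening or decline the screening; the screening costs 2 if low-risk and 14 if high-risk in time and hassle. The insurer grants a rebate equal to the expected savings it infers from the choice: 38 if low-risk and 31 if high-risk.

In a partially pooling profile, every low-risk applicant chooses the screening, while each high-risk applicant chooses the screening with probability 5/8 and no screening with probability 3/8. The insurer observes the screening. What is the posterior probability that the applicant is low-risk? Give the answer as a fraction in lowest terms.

12/17

P(the screening) = (3/5)·1 + (2/5)·(5/8) = 17/20.
By Bayes' rule, P(low-risk | the screening) = (3/5) / (17/20) = 12/17.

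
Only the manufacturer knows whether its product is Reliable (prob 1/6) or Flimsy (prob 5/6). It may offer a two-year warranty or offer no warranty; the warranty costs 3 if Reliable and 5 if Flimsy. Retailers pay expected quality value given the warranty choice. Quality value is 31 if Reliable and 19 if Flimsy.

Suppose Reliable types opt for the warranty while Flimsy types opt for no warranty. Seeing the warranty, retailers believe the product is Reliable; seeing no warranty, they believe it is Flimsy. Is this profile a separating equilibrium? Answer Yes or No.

Under these beliefs, the warranty earns price 31 and no warranty earns price 19.
Reliable: the warranty nets 31 − 3 = 28; no warranty nets 19. Reliable prefers the warranty.
Flimsy: the warranty nets 31 − 5 = 26; no warranty nets 19. Flimsy would deviate to the warranty.
Flimsy has a profitable deviation, so the profile is not an equilibrium.

No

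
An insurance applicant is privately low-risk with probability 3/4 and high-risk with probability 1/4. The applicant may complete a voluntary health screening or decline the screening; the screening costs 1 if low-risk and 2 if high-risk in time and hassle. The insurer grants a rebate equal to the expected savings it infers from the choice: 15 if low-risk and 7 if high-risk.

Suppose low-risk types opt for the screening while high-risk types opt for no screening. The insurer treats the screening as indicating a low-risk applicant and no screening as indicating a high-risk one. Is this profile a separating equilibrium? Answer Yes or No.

No

Under these beliefs, the screening earns rebate 15 and no screening earns rebate 7.
low-risk: the screening nets 15 − 1 = 14; no screening nets 7. low-risk prefers the screening.
high-risk: the screening nets 15 − 2 = 13; no screening nets 7. high-risk would deviate to the screening.
high-risk has a profitable deviation, so the profile is not an equilibrium.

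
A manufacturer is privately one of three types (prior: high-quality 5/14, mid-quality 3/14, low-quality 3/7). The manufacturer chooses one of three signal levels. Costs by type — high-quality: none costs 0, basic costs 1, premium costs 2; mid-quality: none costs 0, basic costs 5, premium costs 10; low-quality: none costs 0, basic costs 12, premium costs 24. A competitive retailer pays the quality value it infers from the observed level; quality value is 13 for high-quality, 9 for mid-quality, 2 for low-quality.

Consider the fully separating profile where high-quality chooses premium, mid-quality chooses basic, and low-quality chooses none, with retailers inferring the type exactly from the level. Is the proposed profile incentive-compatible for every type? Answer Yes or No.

Yes

Separating prices: premium → 13, basic → 9, none → 2.
high-quality (assigned premium): none: 2 − 0 = 2; basic: 9 − 1 = 8; premium: 13 − 2 = 11. high-quality stays.
mid-quality (assigned basic): none: 2 − 0 = 2; basic: 9 − 5 = 4; premium: 13 − 10 = 3. mid-quality stays.
low-quality (assigned none): none: 2 − 0 = 2; basic: 9 − 12 = -3; premium: 13 − 24 = -11. low-quality stays.
Every type prefers its assigned level; separation holds.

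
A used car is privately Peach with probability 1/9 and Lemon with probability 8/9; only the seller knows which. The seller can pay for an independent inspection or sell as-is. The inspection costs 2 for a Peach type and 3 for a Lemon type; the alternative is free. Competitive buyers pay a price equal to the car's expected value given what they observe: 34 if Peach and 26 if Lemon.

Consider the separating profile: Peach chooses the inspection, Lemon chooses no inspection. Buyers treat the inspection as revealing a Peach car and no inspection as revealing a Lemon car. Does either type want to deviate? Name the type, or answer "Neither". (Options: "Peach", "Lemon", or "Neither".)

The inspection pays 34; no inspection pays 26.
Peach: assigned the inspection, nets 34 − 2 = 32; deviating to no inspection nets 26.
Lemon: assigned no inspection, nets 26; deviating to the inspection nets 34 − 3 = 31.
The Lemon type gains 5 by deviating.

Lemon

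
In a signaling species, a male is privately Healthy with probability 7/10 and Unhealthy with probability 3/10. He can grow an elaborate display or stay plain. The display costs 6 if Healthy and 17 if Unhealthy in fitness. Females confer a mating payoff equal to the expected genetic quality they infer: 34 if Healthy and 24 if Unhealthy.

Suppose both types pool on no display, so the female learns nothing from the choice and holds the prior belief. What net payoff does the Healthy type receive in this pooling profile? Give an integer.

31

Pooled mating payoff = 7/10·34 + 3/10·24 = 31.
Healthy pays no cost for no display, so net payoff = 31.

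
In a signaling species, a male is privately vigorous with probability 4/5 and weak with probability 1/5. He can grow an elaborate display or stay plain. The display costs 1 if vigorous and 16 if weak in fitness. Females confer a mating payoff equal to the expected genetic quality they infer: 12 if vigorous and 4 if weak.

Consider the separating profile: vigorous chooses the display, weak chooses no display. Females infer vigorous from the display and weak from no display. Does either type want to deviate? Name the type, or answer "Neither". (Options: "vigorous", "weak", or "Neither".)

Neither

The display pays 12; no display pays 4.
vigorous: assigned the display, nets 12 − 1 = 11; deviating to no display nets 4.
weak: assigned no display, nets 4; deviating to the display nets 12 − 16 = -4.
Both types strictly prefer their assigned action; no profitable deviation.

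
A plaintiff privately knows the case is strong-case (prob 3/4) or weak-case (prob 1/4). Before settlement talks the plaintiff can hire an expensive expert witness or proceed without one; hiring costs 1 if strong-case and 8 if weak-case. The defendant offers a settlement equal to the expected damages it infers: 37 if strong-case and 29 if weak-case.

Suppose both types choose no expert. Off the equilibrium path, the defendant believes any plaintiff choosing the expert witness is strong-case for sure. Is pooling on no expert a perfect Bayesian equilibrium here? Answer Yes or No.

No

On path, the defendant holds the prior and pays 3/4·37 + 1/4·29 = 35. Off path (the expert witness), believing strong-case, it pays 37.
strong-case: no expert nets 35; the expert witness nets 37 − 1 = 36. strong-case would deviate.
weak-case: no expert nets 35; the expert witness nets 37 − 8 = 29. weak-case stays.
A type deviates, so pooling fails.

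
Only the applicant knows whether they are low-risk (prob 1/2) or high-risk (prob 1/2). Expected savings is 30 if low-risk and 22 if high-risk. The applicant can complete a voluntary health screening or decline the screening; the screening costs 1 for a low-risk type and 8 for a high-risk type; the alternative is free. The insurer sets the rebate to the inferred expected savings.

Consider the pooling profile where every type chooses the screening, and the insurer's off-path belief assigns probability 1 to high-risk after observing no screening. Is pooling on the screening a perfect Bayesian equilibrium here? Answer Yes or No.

No

On path, the insurer holds the prior and pays 1/2·30 + 1/2·22 = 26. Off path (no screening), believing high-risk, it pays 22.
low-risk: the screening nets 26 − 1 = 25; no screening nets 22. low-risk stays.
high-risk: the screening nets 26 − 8 = 18; no screening nets 22. high-risk would deviate.
A type deviates, so pooling fails.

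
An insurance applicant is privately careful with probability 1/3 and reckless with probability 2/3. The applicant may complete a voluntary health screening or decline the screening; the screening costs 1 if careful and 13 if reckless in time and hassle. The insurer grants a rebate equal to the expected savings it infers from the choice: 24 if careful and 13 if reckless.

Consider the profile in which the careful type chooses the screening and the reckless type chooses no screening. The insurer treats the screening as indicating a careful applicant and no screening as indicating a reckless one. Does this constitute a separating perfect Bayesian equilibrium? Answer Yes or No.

Under these beliefs, the screening earns rebate 24 and no screening earns rebate 13.
careful: the screening nets 24 − 1 = 23; no screening nets 13. careful prefers the screening.
reckless: the screening nets 24 − 13 = 11; no screening nets 13. reckless prefers no screening.
Neither type deviates, so the separating profile is an equilibrium.

Yes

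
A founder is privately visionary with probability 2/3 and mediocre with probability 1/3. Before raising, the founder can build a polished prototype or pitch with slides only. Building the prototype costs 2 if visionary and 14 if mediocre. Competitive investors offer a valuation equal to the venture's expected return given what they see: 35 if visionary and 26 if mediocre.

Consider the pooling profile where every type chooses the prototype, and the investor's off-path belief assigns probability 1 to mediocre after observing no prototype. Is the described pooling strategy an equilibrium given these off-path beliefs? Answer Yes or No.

On path, the investor holds the prior and pays 2/3·35 + 1/3·26 = 32. Off path (no prototype), believing mediocre, it pays 26.
visionary: the prototype nets 32 − 2 = 30; no prototype nets 26. visionary stays.
mediocre: the prototype nets 32 − 14 = 18; no prototype nets 26. mediocre would deviate.
A type deviates, so pooling fails.

No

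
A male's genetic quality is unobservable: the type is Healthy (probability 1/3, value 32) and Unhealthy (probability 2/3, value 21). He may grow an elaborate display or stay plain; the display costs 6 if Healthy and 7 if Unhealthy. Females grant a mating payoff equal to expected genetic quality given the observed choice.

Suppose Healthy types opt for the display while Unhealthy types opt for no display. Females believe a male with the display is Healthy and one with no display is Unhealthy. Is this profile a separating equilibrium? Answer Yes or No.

Under these beliefs, the display earns mating payoff 32 and no display earns mating payoff 21.
Healthy: the display nets 32 − 6 = 26; no display nets 21. Healthy prefers the display.
Unhealthy: the display nets 32 − 7 = 25; no display nets 21. Unhealthy would deviate to the display.
Unhealthy has a profitable deviation, so the profile is not an equilibrium.

No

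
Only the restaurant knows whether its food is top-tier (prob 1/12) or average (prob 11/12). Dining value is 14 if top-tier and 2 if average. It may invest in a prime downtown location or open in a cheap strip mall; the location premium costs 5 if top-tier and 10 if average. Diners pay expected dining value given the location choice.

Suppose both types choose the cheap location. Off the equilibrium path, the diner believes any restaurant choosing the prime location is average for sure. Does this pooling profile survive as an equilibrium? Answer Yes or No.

Yes

On path, the diner holds the prior and pays 1/12·14 + 11/12·2 = 3. Off path (the prime location), believing average, it pays 2.
top-tier: the cheap location nets 3; the prime location nets 2 − 5 = -3. top-tier stays.
average: the cheap location nets 3; the prime location nets 2 − 10 = -8. average stays.
No type deviates, so pooling is sustained.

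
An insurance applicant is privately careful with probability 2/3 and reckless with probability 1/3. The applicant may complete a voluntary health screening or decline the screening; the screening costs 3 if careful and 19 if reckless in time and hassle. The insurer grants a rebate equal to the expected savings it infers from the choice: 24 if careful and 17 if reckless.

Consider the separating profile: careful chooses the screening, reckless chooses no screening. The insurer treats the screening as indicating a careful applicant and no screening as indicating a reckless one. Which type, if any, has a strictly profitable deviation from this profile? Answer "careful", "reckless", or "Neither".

The screening pays 24; no screening pays 17.
careful: assigned the screening, nets 24 − 3 = 21; deviating to no screening nets 17.
reckless: assigned no screening, nets 17; deviating to the screening nets 24 − 19 = 5.
Both types strictly prefer their assigned action; no profitable deviation.

Neither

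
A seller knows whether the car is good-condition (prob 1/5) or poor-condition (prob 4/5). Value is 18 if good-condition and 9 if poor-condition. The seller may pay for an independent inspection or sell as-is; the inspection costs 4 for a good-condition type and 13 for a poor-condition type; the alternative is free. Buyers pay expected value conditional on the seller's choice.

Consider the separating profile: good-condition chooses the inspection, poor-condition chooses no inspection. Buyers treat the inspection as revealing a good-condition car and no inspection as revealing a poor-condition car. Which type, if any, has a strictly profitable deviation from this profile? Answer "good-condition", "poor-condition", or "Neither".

The inspection pays 18; no inspection pays 9.
good-condition: assigned the inspection, nets 18 − 4 = 14; deviating to no inspection nets 9.
poor-condition: assigned no inspection, nets 9; deviating to the inspection nets 18 − 13 = 5.
Both types strictly prefer their assigned action; no profitable deviation.

Neither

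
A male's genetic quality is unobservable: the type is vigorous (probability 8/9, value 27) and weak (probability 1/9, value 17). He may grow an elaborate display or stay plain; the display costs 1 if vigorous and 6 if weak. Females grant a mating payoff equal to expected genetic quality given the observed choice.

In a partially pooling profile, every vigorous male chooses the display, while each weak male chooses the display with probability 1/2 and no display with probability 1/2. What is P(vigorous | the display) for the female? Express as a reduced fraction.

16/17

P(the display) = (8/9)·1 + (1/9)·(1/2) = 17/18.
By Bayes' rule, P(vigorous | the display) = (8/9) / (17/18) = 16/17.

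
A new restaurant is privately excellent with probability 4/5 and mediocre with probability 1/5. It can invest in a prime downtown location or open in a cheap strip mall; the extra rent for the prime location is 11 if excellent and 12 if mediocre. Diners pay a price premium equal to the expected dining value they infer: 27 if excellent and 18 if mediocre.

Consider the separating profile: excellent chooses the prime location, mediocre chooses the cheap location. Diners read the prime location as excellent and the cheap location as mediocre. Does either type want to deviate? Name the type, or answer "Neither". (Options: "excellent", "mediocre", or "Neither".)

excellent

The prime location pays 27; the cheap location pays 18.
excellent: assigned the prime location, nets 27 − 11 = 16; deviating to the cheap location nets 18.
mediocre: assigned the cheap location, nets 18; deviating to the prime location nets 27 − 12 = 15.
The excellent type gains 2 by deviating.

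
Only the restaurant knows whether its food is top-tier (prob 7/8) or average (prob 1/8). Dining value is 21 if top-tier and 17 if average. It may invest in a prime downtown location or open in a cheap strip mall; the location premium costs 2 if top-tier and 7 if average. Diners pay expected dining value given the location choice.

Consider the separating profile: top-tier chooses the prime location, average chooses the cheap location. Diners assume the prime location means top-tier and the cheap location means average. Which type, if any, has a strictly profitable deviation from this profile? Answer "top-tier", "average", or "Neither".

The prime location pays 21; the cheap location pays 17.
top-tier: assigned the prime location, nets 21 − 2 = 19; deviating to the cheap location nets 17.
average: assigned the cheap location, nets 17; deviating to the prime location nets 21 − 7 = 14.
Both types strictly prefer their assigned action; no profitable deviation.

Neither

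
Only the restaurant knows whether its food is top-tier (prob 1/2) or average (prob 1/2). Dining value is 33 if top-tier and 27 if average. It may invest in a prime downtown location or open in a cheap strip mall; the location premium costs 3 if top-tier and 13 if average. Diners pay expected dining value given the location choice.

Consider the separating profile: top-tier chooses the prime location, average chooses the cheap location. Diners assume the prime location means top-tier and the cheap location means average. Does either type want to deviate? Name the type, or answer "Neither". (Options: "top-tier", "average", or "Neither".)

The prime location pays 33; the cheap location pays 27.
top-tier: assigned the prime location, nets 33 − 3 = 30; deviating to the cheap location nets 27.
average: assigned the cheap location, nets 27; deviating to the prime location nets 33 − 13 = 20.
Both types strictly prefer their assigned action; no profitable deviation.

Neither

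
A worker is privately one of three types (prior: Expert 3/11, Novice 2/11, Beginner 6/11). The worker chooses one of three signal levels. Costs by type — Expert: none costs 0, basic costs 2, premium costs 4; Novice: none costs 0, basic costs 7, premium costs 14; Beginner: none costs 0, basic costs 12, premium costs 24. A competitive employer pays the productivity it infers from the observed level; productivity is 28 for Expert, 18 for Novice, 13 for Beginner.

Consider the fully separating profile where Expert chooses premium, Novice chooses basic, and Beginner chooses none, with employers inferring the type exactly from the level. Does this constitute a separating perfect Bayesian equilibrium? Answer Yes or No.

Separating wages: premium → 28, basic → 18, none → 13.
Expert (assigned premium): none: 13 − 0 = 13; basic: 18 − 2 = 16; premium: 28 − 4 = 24. Expert stays.
Novice (assigned basic): none: 13 − 0 = 13; basic: 18 − 7 = 11; premium: 28 − 14 = 14. Novice prefers premium.
Beginner (assigned none): none: 13 − 0 = 13; basic: 18 − 12 = 6; premium: 28 − 24 = 4. Beginner stays.
At least one type deviates; the separating profile fails.

No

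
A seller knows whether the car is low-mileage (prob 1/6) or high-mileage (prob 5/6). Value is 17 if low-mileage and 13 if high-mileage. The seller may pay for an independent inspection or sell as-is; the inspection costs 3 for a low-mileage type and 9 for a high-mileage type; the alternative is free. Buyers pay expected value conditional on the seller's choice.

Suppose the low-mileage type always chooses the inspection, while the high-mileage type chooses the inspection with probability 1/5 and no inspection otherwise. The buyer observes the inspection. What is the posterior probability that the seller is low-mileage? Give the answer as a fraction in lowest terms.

P(the inspection) = (1/6)·1 + (5/6)·(1/5) = 1/3.
By Bayes' rule, P(low-mileage | the inspection) = (1/6) / (1/3) = 1/2.

1/2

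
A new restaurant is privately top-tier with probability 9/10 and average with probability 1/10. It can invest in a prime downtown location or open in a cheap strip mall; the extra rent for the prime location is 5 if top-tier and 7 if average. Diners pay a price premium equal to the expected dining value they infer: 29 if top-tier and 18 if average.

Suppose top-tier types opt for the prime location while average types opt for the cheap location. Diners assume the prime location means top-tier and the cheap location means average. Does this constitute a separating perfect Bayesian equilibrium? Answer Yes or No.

No

Under these beliefs, the prime location earns price premium 29 and the cheap location earns price premium 18.
top-tier: the prime location nets 29 − 5 = 24; the cheap location nets 18. top-tier prefers the prime location.
average: the prime location nets 29 − 7 = 22; the cheap location nets 18. average would deviate to the prime location.
average has a profitable deviation, so the profile is not an equilibrium.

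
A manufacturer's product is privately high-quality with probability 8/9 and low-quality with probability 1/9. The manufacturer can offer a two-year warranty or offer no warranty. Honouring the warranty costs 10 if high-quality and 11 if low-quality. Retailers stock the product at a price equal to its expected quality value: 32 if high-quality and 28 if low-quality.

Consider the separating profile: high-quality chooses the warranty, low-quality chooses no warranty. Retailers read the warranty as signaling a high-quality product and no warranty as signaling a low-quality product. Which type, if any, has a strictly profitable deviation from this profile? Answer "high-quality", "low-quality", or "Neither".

The warranty pays 32; no warranty pays 28.
high-quality: assigned the warranty, nets 32 − 10 = 22; deviating to no warranty nets 28.
low-quality: assigned no warranty, nets 28; deviating to the warranty nets 32 − 11 = 21.
The high-quality type gains 6 by deviating.

high-quality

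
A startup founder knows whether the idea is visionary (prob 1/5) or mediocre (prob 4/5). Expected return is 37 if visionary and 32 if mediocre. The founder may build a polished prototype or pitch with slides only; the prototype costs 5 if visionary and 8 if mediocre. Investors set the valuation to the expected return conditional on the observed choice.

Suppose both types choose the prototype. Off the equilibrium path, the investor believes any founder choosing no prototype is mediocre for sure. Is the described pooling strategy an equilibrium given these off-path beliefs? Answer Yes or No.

On path, the investor holds the prior and pays 1/5·37 + 4/5·32 = 33. Off path (no prototype), believing mediocre, it pays 32.
visionary: the prototype nets 33 − 5 = 28; no prototype nets 32. visionary would deviate.
mediocre: the prototype nets 33 − 8 = 25; no prototype nets 32. mediocre would deviate.
A type deviates, so pooling fails.

No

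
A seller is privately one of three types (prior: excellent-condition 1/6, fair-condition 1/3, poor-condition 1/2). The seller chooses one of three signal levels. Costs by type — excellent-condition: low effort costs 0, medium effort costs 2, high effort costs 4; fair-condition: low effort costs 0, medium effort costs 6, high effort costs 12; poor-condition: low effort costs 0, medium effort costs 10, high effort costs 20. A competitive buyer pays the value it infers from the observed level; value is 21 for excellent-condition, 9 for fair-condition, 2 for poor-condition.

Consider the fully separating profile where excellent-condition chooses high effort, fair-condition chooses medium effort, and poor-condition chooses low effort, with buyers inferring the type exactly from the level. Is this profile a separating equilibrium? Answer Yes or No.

Separating prices: high effort → 21, medium effort → 9, low effort → 2.
excellent-condition (assigned high effort): low effort: 2 − 0 = 2; medium effort: 9 − 2 = 7; high effort: 21 − 4 = 17. excellent-condition stays.
fair-condition (assigned medium effort): low effort: 2 − 0 = 2; medium effort: 9 − 6 = 3; high effort: 21 − 12 = 9. fair-condition prefers high effort.
poor-condition (assigned low effort): low effort: 2 − 0 = 2; medium effort: 9 − 10 = -1; high effort: 21 − 20 = 1. poor-condition stays.
At least one type deviates; the separating profile fails.

No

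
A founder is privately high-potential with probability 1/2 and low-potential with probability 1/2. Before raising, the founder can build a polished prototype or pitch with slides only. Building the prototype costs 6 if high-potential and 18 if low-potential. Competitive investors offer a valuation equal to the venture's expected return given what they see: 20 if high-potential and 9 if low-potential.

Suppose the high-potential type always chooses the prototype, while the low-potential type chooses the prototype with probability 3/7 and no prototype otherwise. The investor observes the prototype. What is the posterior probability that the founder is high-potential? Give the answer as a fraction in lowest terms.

P(the prototype) = (1/2)·1 + (1/2)·(3/7) = 5/7.
By Bayes' rule, P(high-potential | the prototype) = (1/2) / (5/7) = 7/10.

7/10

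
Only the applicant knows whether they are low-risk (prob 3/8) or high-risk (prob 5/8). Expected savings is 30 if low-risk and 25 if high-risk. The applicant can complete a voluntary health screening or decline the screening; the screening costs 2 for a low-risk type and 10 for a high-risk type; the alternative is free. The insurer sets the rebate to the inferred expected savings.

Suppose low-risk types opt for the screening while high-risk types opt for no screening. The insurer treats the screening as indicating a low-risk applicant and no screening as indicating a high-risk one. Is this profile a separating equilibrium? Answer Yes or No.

Under these beliefs, the screening earns rebate 30 and no screening earns rebate 25.
low-risk: the screening nets 30 − 2 = 28; no screening nets 25. low-risk prefers the screening.
high-risk: the screening nets 30 − 10 = 20; no screening nets 25. high-risk prefers no screening.
Neither type deviates, so the separating profile is an equilibrium.

Yes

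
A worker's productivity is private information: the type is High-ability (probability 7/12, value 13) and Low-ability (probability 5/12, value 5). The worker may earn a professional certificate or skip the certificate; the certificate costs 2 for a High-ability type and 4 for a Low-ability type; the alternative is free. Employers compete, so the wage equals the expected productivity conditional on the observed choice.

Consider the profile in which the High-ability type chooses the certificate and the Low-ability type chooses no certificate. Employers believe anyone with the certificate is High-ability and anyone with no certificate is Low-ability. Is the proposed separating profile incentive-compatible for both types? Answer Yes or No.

Under these beliefs, the certificate earns wage 13 and no certificate earns wage 5.
High-ability: the certificate nets 13 − 2 = 11; no certificate nets 5. High-ability prefers the certificate.
Low-ability: the certificate nets 13 − 4 = 9; no certificate nets 5. Low-ability would deviate to the certificate.
Low-ability has a profitable deviation, so the profile is not an equilibrium.

No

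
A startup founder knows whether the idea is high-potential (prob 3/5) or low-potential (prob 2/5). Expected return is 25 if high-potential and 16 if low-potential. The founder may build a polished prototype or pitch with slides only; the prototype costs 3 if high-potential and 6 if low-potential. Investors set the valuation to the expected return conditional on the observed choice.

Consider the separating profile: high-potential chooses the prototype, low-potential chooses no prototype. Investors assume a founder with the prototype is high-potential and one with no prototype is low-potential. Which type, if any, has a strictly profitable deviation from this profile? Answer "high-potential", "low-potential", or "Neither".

The prototype pays 25; no prototype pays 16.
high-potential: assigned the prototype, nets 25 − 3 = 22; deviating to no prototype nets 16.
low-potential: assigned no prototype, nets 16; deviating to the prototype nets 25 − 6 = 19.
The low-potential type gains 3 by deviating.

low-potential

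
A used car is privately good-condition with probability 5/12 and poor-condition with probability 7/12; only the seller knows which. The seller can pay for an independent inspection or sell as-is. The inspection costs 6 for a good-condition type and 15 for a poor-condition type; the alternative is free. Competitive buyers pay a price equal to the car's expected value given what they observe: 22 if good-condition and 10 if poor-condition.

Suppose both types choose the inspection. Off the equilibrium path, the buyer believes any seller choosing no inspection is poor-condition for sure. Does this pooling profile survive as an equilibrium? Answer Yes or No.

No

On path, the buyer holds the prior and pays 5/12·22 + 7/12·10 = 15. Off path (no inspection), believing poor-condition, it pays 10.
good-condition: the inspection nets 15 − 6 = 9; no inspection nets 10. good-condition would deviate.
poor-condition: the inspection nets 15 − 15 = 0; no inspection nets 10. poor-condition would deviate.
A type deviates, so pooling fails.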